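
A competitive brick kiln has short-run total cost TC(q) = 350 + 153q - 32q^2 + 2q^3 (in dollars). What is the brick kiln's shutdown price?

$25 per unit

Short-run supply begins at min AVC. From VC = 153q - 32q^2 + 2q^3, AVC = 153 - 32q + 2q^2.
At the minimum of AVC, MC = AVC. MC = 153 - 64q + 6q^2; setting MC = AVC gives 4q^2 - 32q = 0, so q = 8. min AVC = 25.
So the shutdown price is $25.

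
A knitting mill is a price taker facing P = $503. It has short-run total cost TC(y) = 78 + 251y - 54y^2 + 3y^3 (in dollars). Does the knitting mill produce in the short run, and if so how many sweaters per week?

Variable cost is VC = 251y - 54y^2 + 3y^3, so AVC = VC/y = 251 - 54y + 3y^2 and MC = dTC/dy = 251 - 108y + 9y^2.
AVC is minimized where dAVC/dy = -54 + 6y = 0, at y = 9; min AVC = 251 - 54·9 + 3·9^2 = $8.
Because $503 ≥ $8, revenue can cover variable cost; the firm operates.
Set P = MC: 503 = 251 - 108y + 9y^2 → -252 - 108y + 9y^2 = 0. The roots are y = -2 and y = 14; the profit-maximizing output is on the rising part of MC, so y* = 14.
Check: AVC at y = 14 is $83 ≤ P, so revenue covers variable cost.
Profit = P·y − TC = 503·14 − 1240 = $5802.

Produce at y = 14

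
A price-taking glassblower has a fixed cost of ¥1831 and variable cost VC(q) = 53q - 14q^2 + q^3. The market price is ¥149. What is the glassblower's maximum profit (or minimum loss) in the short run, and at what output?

AVC = 53 - 14q + q^2 has its minimum ¥4 at q = 7; price ¥149 clears that bar, so the firm operates.
With MC = 53 - 28q + 3q^2, P = MC on the upward-sloping part at q* = 12.
TR = 149·12 = 1788. TC = 1831 + 348 = 2179. Profit = 1788 − 2179 = -¥391.
That loss of ¥391 beats the ¥1831 the firm would lose by shutting down; producing recovers ¥1440 of fixed cost.

Profit = -¥391 at q = 12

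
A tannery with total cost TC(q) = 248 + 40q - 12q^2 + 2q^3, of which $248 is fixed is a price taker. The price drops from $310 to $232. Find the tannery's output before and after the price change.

AVC = 40 - 12q + 2q^2, minimized at q = 3 where min AVC = $22. MC = 40 - 24q + 6q^2.
At P = $310 ≥ min AVC, set P = MC on the rising branch: q = 9.
At P = $232 ≥ min AVC, set P = MC: q = 8. The firm stays open but cuts output.

Output falls from 9 to 8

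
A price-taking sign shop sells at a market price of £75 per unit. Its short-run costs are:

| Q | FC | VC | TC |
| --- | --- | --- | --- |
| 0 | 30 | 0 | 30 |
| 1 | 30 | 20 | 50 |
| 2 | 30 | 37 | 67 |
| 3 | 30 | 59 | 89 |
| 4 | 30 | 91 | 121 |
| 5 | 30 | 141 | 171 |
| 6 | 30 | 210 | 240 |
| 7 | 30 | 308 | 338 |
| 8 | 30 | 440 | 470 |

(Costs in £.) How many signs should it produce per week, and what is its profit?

Q = 6; profit = £210

Compute π = P·Q − TC at each output: Q=0: -30; Q=1: 25; Q=2: 83; Q=3: 136; Q=4: 179; Q=5: 204; Q=6: 210; Q=7: 187; Q=8: 130.
Profit is maximized at Q = 6. AVC there is 210/6 = £35 ≤ P, so producing beats shutting down (which would give -£30).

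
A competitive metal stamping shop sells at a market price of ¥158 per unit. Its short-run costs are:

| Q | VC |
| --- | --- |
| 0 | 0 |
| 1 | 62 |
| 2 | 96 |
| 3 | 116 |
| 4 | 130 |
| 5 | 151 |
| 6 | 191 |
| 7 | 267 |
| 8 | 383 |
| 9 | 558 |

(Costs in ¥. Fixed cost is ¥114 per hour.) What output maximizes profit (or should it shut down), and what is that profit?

Q = 8; profit = ¥767

Tabulate TR − TC: Q=0: -114; Q=1: -18; Q=2: 106; Q=3: 244; Q=4: 388; Q=5: 525; Q=6: 643; Q=7: 725; Q=8: 767; Q=9: 750.
Profit is maximized at Q = 8. AVC there is 383/8 = ¥47.88 ≤ P, so producing beats shutting down (which would give -¥114).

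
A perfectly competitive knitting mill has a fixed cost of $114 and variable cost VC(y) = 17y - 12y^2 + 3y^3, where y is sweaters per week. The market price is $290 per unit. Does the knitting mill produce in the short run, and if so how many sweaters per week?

Strip out fixed cost: VC = 17y - 12y^2 + 3y^3. Then AVC = 17 - 12y + 3y^2 and MC = 17 - 24y + 9y^2.
The AVC parabola has its vertex at y = 12/6 = 2, where AVC = 17 - 12·2 + 3·2^2 = $5.
Because $290 ≥ $5, revenue can cover variable cost; the firm operates.
P = MC gives -273 - 24y + 9y^2 = 0, with roots -13/3 and 7. Take the larger (rising MC): y* = 7.
Check: AVC at y = 7 is $80 ≤ P, so revenue covers variable cost.
Profit = P·y − TC = 290·7 − 674 = $1356.

Produce at y = 7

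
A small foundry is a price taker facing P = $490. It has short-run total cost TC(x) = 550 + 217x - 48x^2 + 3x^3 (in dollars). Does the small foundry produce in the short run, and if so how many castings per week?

Strip out fixed cost: VC = 217x - 48x^2 + 3x^3. Then AVC = 217 - 48x + 3x^2 and MC = 217 - 96x + 9x^2.
The AVC parabola has its vertex at x = 48/6 = 8, where AVC = 217 - 48·8 + 3·8^2 = $25.
Because $490 ≥ $25, revenue can cover variable cost; the firm operates.
P = MC gives -273 - 96x + 9x^2 = 0, with roots -7/3 and 13. Take the larger (rising MC): x* = 13.
Check: AVC at x = 13 is $100 ≤ P, so revenue covers variable cost.
Profit = P·x − TC = 490·13 − 1850 = $4520.

Produce at x = 13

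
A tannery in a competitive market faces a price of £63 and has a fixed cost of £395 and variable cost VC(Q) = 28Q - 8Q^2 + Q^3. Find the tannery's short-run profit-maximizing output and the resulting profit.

AVC = 28 - 8Q + Q^2 has its minimum £12 at Q = 4; price £63 clears that bar, so the firm operates.
MC = 28 - 16Q + 3Q^2. Setting P = MC and taking the root on the rising branch gives Q* = 7.
TR = 63·7 = 441. TC = 395 + 147 = 542. Profit = 441 − 542 = -£101.
That loss of £101 beats the £395 the firm would lose by shutting down; producing recovers £294 of fixed cost.

Profit = -£101 at Q = 7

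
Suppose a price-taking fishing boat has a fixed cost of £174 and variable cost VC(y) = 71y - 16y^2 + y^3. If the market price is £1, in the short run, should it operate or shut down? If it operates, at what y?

Shut down

Strip out fixed cost: VC = 71y - 16y^2 + y^3. Then AVC = 71 - 16y + y^2 and MC = 71 - 32y + 3y^2.
AVC is minimized where dAVC/dy = -16 + 2y = 0, at y = 8; min AVC = 71 - 16·8 + 8^2 = £7.
P = £1 lies below min AVC = £7; no output level covers variable cost.
The firm minimizes its loss by shutting down and losing only its fixed cost of £174.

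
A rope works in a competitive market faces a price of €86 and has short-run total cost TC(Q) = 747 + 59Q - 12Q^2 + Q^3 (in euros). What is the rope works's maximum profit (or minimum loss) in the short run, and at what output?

AVC = 59 - 12Q + Q^2; min AVC = €23 at Q = 6. Since P = €86 ≥ min AVC, the firm produces.
With MC = 59 - 24Q + 3Q^2, P = MC on the upward-sloping part at Q* = 9.
TR = 86·9 = 774. TC = 747 + 288 = 1035. Profit = 774 − 1035 = -€261.
Shutting down would mean losing the fixed cost of €747, so operating at a loss of €261 is better by €486.

Profit = -€261 at Q = 9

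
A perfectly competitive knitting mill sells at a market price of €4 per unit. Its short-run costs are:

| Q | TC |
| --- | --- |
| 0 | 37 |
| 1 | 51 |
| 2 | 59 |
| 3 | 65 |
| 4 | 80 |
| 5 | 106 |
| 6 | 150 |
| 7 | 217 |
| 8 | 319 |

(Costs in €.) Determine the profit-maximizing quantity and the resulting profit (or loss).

Q = 0 (shut down); profit = -€37

Profit at each row (π = 4Q − TC): Q=0: -37; Q=1: -47; Q=2: -51; Q=3: -53; Q=4: -64; Q=5: -86; Q=6: -126; Q=7: -189; Q=8: -287.
Profit is highest at Q = 0. Equivalently, the lowest AVC in the table is 28/3 ≈ €9.33 at Q = 3, and P = €4 falls below it — price never covers variable cost, so the firm shuts down and loses only its fixed cost.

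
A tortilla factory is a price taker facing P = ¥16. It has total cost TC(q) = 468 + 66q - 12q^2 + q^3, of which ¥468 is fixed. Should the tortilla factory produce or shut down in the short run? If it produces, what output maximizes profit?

Shut down

From TC, MC = TC'(q) = 66 - 24q + 3q^2 and AVC = VC/q = 66 - 12q + q^2.
AVC is minimized where dAVC/dq = -12 + 2q = 0, at q = 6; min AVC = 66 - 12·6 + 6^2 = ¥30.
P = ¥16 lies below min AVC = ¥30; no output level covers variable cost.
The firm minimizes its loss by shutting down and losing only its fixed cost of ¥468.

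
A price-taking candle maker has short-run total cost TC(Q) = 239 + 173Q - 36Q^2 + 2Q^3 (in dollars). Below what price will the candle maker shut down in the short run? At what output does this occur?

Short-run supply begins at min AVC. From VC = 173Q - 36Q^2 + 2Q^3, AVC = 173 - 36Q + 2Q^2.
dAVC/dQ = -36 + 4Q = 0 gives Q = 9. min AVC = 173 - 36·9 + 2·9^2 = 11.
So the shutdown price is $11.

$11 per unit, at Q = 9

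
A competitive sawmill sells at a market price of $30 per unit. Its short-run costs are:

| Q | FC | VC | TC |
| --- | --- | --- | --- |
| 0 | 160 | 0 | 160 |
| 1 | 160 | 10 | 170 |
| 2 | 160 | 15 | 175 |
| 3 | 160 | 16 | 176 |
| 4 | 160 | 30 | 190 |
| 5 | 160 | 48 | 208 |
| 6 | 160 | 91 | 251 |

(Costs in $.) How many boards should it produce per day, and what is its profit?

Profit at each row (π = 30Q − TC): Q=0: -160; Q=1: -140; Q=2: -115; Q=3: -86; Q=4: -70; Q=5: -58; Q=6: -71.
Profit is maximized at Q = 5. AVC there is 48/5 = $9.60 ≤ P, so producing beats shutting down (which would give -$160).

Q = 5; profit = -$58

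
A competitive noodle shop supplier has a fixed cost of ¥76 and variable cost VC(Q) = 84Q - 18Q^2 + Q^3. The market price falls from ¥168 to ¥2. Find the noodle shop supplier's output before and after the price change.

Output falls from 14 to 0 (the firm shuts down)

AVC = 84 - 18Q + Q^2, minimized at Q = 9 where min AVC = ¥3. MC = 84 - 36Q + 3Q^2.
At P = ¥168 ≥ min AVC, set P = MC on the rising branch: Q = 14.
At P = ¥2 < min AVC = ¥3, price no longer covers variable cost at any output, so the firm shuts down: Q = 0.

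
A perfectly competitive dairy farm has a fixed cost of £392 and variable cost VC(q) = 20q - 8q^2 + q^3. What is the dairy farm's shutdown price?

£4 per unit

The firm shuts down when price falls below the minimum of average variable cost. AVC = VC/q = 20 - 8q + q^2.
At the minimum of AVC, MC = AVC. MC = 20 - 16q + 3q^2; setting MC = AVC gives 2q^2 - 8q = 0, so q = 4. min AVC = 4.
For P < £4 the firm produces nothing.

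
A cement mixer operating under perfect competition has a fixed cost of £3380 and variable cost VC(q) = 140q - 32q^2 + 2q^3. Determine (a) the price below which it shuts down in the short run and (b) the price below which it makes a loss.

Shutdown price = min AVC. AVC = 140 - 32q + 2q^2, with vertex at q = 8 and minimum £12.
ATC = 3380/q + 140 - 32q + 2q^2. Setting dATC/dq = −3380/q^2 − 32 + 4q = 0 gives q = 13 (since 4·13^3 − 32·13^2 = 3380).
min ATC = 3380/13 + 140 − 32·13 + 2·13^2 = £322. That is the break-even price.
For £12 ≤ P < £322 the firm produces at a loss; below £12 it shuts down.

Shutdown price = £12; break-even price = £322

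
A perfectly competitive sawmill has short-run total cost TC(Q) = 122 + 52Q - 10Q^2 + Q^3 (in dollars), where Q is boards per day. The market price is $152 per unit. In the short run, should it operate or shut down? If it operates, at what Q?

From TC, MC = TC'(Q) = 52 - 20Q + 3Q^2 and AVC = VC/Q = 52 - 10Q + Q^2.
AVC is minimized where dAVC/dQ = -10 + 2Q = 0, at Q = 5; min AVC = 52 - 10·5 + 5^2 = $27.
Because $152 ≥ $27, revenue can cover variable cost; the firm operates.
P = MC gives -100 - 20Q + 3Q^2 = 0, with roots -10/3 and 10. Take the larger (rising MC): Q* = 10.
Check: AVC at Q = 10 is $52 ≤ P, so revenue covers variable cost.
Profit = P·Q − TC = 152·10 − 642 = $878.

Produce at Q = 10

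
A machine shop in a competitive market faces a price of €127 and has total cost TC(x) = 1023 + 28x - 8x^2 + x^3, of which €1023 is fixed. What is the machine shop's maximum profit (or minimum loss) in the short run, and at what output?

Profit = -€213 at x = 9

AVC = 28 - 8x + x^2 has its minimum €12 at x = 4; price €127 clears that bar, so the firm operates.
With MC = 28 - 16x + 3x^2, P = MC on the upward-sloping part at x* = 9.
TR = 127·9 = 1143. TC = 1023 + 333 = 1356. Profit = 1143 − 1356 = -€213.
By producing, the firm covers all variable cost plus €810 of fixed cost; shutting down would lose the full €1023.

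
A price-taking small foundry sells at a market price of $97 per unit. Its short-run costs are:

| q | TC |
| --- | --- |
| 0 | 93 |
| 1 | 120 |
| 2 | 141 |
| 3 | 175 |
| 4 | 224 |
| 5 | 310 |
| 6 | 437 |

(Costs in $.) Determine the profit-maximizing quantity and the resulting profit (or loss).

q = 5; profit = $175

Compute π = P·q − TC at each output: q=0: -93; q=1: -23; q=2: 53; q=3: 116; q=4: 164; q=5: 175; q=6: 145.
Profit is maximized at q = 5. AVC there is 217/5 = $43.40 ≤ P, so producing beats shutting down (which would give -$93).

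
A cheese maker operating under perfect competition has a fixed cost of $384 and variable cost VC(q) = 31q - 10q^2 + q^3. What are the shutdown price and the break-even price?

AVC = 31 - 10q + q^2; minimized at q = 5, giving min AVC = $6. That is the shutdown price.
ATC = 384/q + 31 - 10q + q^2. Setting dATC/dq = −384/q^2 − 10 + 2q = 0 gives q = 8 (since 2·8^3 − 10·8^2 = 384).
min ATC = 384/8 + 31 − 10·8 + 8^2 = $63. That is the break-even price.
For $6 ≤ P < $63 the firm produces at a loss; below $6 it shuts down.

Shutdown price = $6; break-even price = $63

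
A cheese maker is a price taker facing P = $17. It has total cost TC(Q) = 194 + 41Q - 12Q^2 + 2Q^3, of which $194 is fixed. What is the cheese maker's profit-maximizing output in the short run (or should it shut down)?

From TC, MC = TC'(Q) = 41 - 24Q + 6Q^2 and AVC = VC/Q = 41 - 12Q + 2Q^2.
AVC hits its minimum where MC = AVC, at Q = 3, giving min AVC = 41 - 12·3 + 2·3^2 = $23.
With P < min AVC ($17 < $23), every unit sold adds to the loss.
The firm minimizes its loss by shutting down and losing only its fixed cost of $194.

Shut down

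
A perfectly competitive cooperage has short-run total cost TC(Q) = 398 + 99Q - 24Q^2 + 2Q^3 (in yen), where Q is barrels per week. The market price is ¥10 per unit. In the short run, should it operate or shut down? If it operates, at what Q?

Shut down

Strip out fixed cost: VC = 99Q - 24Q^2 + 2Q^3. Then AVC = 99 - 24Q + 2Q^2 and MC = 99 - 48Q + 6Q^2.
AVC is minimized where dAVC/dQ = -24 + 4Q = 0, at Q = 6; min AVC = 99 - 24·6 + 2·6^2 = ¥27.
With P < min AVC (¥10 < ¥27), every unit sold adds to the loss.
Shutting down limits the loss to fixed cost, ¥398.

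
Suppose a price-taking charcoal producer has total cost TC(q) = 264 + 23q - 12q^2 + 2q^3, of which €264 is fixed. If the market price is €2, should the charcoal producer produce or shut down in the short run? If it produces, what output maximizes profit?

Shut down

Strip out fixed cost: VC = 23q - 12q^2 + 2q^3. Then AVC = 23 - 12q + 2q^2 and MC = 23 - 24q + 6q^2.
AVC is minimized where dAVC/dq = -12 + 4q = 0, at q = 3; min AVC = 23 - 12·3 + 2·3^2 = €5.
P = €2 lies below min AVC = €5; no output level covers variable cost.
Best response: produce nothing and absorb the €264 fixed cost.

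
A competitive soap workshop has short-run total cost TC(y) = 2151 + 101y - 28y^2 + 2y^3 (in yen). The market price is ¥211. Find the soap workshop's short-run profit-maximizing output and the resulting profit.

AVC = 101 - 28y + 2y^2; min AVC = ¥3 at y = 7. Since P = ¥211 ≥ min AVC, the firm produces.
MC = 101 - 56y + 6y^2. Setting P = MC and taking the root on the rising branch gives y* = 11.
TR = 211·11 = 2321. TC = 2151 + 385 = 2536. Profit = 2321 − 2536 = -¥215.
Shutting down would mean losing the fixed cost of ¥2151, so operating at a loss of ¥215 is better by ¥1936.

Profit = -¥215 at y = 11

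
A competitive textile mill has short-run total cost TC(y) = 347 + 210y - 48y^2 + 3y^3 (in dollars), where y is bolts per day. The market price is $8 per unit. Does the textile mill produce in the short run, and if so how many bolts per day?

From TC, MC = TC'(y) = 210 - 96y + 9y^2 and AVC = VC/y = 210 - 48y + 3y^2.
AVC is minimized where dAVC/dy = -48 + 6y = 0, at y = 8; min AVC = 210 - 48·8 + 3·8^2 = $18.
P = $8 lies below min AVC = $18; no output level covers variable cost.
Best response: produce nothing and absorb the $347 fixed cost.

Shut down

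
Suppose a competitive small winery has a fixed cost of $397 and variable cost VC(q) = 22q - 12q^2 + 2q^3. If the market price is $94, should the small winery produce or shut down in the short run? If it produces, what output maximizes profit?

Produce at q = 6

From TC, MC = TC'(q) = 22 - 24q + 6q^2 and AVC = VC/q = 22 - 12q + 2q^2.
AVC is minimized where dAVC/dq = -12 + 4q = 0, at q = 3; min AVC = 22 - 12·3 + 2·3^2 = $4.
Because $94 ≥ $4, revenue can cover variable cost; the firm operates.
P = MC gives -72 - 24q + 6q^2 = 0, with roots -2 and 6. Take the larger (rising MC): q* = 6.
Check: AVC at q = 6 is $22 ≤ P, so revenue covers variable cost.
Profit = P·q − TC = 94·6 − 529 = $35.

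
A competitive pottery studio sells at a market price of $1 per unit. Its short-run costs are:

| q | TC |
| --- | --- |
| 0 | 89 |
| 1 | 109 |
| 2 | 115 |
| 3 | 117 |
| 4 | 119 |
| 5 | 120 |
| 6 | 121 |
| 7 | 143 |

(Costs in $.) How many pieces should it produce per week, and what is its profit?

q = 0 (shut down); profit = -$89

Compute π = P·q − TC at each output: q=0: -89; q=1: -108; q=2: -113; q=3: -114; q=4: -115; q=5: -115; q=6: -115; q=7: -136.
Profit is highest at q = 0. Equivalently, the lowest AVC in the table is 32/6 ≈ $5.33 at q = 6, and P = $1 falls below it — price never covers variable cost, so the firm shuts down and loses only its fixed cost.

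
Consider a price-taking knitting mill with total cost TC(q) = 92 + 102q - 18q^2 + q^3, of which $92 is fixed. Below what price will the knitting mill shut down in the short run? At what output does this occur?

The firm shuts down when price falls below the minimum of average variable cost. AVC = VC/q = 102 - 18q + q^2.
At the minimum of AVC, MC = AVC. MC = 102 - 36q + 3q^2; setting MC = AVC gives 2q^2 - 18q = 0, so q = 9. min AVC = 21.
So the shutdown price is $21.

$21 per unit, at q = 9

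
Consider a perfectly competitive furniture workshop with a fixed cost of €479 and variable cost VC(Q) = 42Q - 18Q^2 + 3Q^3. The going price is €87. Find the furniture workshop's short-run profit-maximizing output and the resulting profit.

Profit = -€179 at Q = 5

AVC = 42 - 18Q + 3Q^2; min AVC = €15 at Q = 3. Since P = €87 ≥ min AVC, the firm produces.
MC = 42 - 36Q + 9Q^2. Setting P = MC and taking the root on the rising branch gives Q* = 5.
TR = 87·5 = 435. TC = 479 + 135 = 614. Profit = 435 − 614 = -€179.
That loss of €179 beats the €479 the firm would lose by shutting down; producing recovers €300 of fixed cost.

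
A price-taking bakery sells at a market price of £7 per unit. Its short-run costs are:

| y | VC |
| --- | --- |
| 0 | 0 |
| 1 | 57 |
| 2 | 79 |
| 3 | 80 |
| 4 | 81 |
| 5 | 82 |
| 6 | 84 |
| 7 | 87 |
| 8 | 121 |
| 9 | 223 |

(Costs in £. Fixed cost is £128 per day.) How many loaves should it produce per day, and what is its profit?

Tabulate TR − TC: y=0: -128; y=1: -178; y=2: -193; y=3: -187; y=4: -181; y=5: -175; y=6: -170; y=7: -166; y=8: -193; y=9: -288.
Profit is highest at y = 0. Equivalently, the lowest AVC in the table is 87/7 ≈ £12.43 at y = 7, and P = £7 falls below it — price never covers variable cost, so the firm shuts down and loses only its fixed cost.

y = 0 (shut down); profit = -£128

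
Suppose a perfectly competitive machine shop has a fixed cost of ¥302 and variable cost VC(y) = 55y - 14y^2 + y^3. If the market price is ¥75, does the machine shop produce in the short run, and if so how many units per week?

Strip out fixed cost: VC = 55y - 14y^2 + y^3. Then AVC = 55 - 14y + y^2 and MC = 55 - 28y + 3y^2.
AVC hits its minimum where MC = AVC, at y = 7, giving min AVC = 55 - 14·7 + 7^2 = ¥6.
Because ¥75 ≥ ¥6, revenue can cover variable cost; the firm operates.
Solving P = MC: -20 - 28y + 3y^2 = 0 ⇒ y = -2/3 or 10. On the upward-sloping branch, y* = 10.
Check: AVC at y = 10 is ¥15 ≤ P, so revenue covers variable cost.
Profit = P·y − TC = 75·10 − 452 = ¥298.

Produce at y = 10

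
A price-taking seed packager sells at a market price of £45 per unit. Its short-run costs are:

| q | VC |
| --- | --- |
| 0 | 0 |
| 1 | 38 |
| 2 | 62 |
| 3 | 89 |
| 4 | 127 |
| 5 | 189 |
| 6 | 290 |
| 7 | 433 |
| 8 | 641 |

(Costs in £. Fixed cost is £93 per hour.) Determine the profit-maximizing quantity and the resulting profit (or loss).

Profit at each row (π = 45q − TC): q=0: -93; q=1: -86; q=2: -65; q=3: -47; q=4: -40; q=5: -57; q=6: -113; q=7: -211; q=8: -374.
Profit is maximized at q = 4. AVC there is 127/4 = £31.75 ≤ P, so producing beats shutting down (which would give -£93).

q = 4; profit = -£40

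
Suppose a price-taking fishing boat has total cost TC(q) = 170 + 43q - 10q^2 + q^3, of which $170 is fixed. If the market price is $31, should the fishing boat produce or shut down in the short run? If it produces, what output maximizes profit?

Produce at q = 6

From TC, MC = TC'(q) = 43 - 20q + 3q^2 and AVC = VC/q = 43 - 10q + q^2.
AVC hits its minimum where MC = AVC, at q = 5, giving min AVC = 43 - 10·5 + 5^2 = $18.
Because $31 ≥ $18, revenue can cover variable cost; the firm operates.
Solving P = MC: 12 - 20q + 3q^2 = 0 ⇒ q = 2/3 or 6. On the upward-sloping branch, q* = 6.
Check: AVC at q = 6 is $19 ≤ P, so revenue covers variable cost.
Profit = P·q − TC = 31·6 − 284 = -$98, a loss, but smaller than the $170 fixed cost the firm would lose by shutting down.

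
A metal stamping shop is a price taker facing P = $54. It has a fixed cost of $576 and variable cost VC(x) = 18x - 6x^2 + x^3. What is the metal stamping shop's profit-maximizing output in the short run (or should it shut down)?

Produce at x = 6

Variable cost is VC = 18x - 6x^2 + x^3, so AVC = VC/x = 18 - 6x + x^2 and MC = dTC/dx = 18 - 12x + 3x^2.
The AVC parabola has its vertex at x = 6/2 = 3, where AVC = 18 - 6·3 + 3^2 = $9.
Since P = $54 ≥ min AVC = $9, price covers variable cost and the firm should produce.
Set P = MC: 54 = 18 - 12x + 3x^2 → -36 - 12x + 3x^2 = 0. The roots are x = -2 and x = 6; the profit-maximizing output is on the rising part of MC, so x* = 6.
Check: AVC at x = 6 is $18 ≤ P, so revenue covers variable cost.
Profit = P·x − TC = 54·6 − 684 = -$360, a loss, but smaller than the $576 fixed cost the firm would lose by shutting down.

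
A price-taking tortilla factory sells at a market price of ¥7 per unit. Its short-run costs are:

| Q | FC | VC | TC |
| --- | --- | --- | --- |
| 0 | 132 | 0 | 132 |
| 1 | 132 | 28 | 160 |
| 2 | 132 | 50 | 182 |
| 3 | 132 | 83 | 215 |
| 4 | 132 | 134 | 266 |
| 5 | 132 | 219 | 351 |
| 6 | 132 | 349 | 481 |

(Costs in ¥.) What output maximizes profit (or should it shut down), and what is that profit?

Tabulate TR − TC: Q=0: -132; Q=1: -153; Q=2: -168; Q=3: -194; Q=4: -238; Q=5: -316; Q=6: -439.
Profit is highest at Q = 0. Equivalently, the lowest AVC in the table is 50/2 ≈ ¥25 at Q = 2, and P = ¥7 falls below it — price never covers variable cost, so the firm shuts down and loses only its fixed cost.

Q = 0 (shut down); profit = -¥132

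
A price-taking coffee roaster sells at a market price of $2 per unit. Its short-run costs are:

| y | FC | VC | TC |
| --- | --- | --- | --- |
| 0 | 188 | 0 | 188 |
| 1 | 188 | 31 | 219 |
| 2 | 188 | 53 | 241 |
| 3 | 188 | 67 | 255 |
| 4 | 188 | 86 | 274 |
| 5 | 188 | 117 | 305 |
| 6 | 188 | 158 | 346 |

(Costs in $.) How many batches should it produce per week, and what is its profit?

Compute π = P·y − TC at each output: y=0: -188; y=1: -217; y=2: -237; y=3: -249; y=4: -266; y=5: -295; y=6: -334.
Profit is highest at y = 0. Equivalently, the lowest AVC in the table is 86/4 ≈ $21.50 at y = 4, and P = $2 falls below it — price never covers variable cost, so the firm shuts down and loses only its fixed cost.

y = 0 (shut down); profit = -$188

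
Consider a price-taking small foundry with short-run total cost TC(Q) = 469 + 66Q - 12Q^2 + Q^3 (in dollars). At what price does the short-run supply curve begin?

Short-run supply begins at min AVC. From VC = 66Q - 12Q^2 + Q^3, AVC = 66 - 12Q + Q^2.
dAVC/dQ = -12 + 2Q = 0 gives Q = 6. min AVC = 66 - 12·6 + 6^2 = 30.
For P < $30 the firm produces nothing.

$30 per unit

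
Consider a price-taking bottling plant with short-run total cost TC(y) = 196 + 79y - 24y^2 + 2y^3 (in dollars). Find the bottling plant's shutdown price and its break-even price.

Shutdown price = $7; break-even price = $37

AVC = 79 - 24y + 2y^2; minimized at y = 6, giving min AVC = $7. That is the shutdown price.
ATC = 196/y + 79 - 24y + 2y^2. Setting dATC/dy = −196/y^2 − 24 + 4y = 0 gives y = 7 (since 4·7^3 − 24·7^2 = 196).
min ATC = 196/7 + 79 − 24·7 + 2·7^2 = $37. That is the break-even price.
Between these two prices the firm operates at a loss; above $37 it earns a profit.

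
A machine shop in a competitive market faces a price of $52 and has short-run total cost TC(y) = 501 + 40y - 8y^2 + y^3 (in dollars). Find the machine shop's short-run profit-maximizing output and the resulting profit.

AVC = 40 - 8y + y^2 has its minimum $24 at y = 4; price $52 clears that bar, so the firm operates.
With MC = 40 - 16y + 3y^2, P = MC on the upward-sloping part at y* = 6.
TR = 52·6 = 312. TC = 501 + 168 = 669. Profit = 312 − 669 = -$357.
By producing, the firm covers all variable cost plus $144 of fixed cost; shutting down would lose the full $501.

Profit = -$357 at y = 6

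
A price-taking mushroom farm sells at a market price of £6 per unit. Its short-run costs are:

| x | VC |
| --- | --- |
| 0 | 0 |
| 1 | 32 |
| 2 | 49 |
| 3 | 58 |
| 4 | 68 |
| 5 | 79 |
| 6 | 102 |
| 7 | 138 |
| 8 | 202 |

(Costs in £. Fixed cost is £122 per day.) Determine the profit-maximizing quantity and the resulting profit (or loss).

Compute π = P·x − TC at each output: x=0: -122; x=1: -148; x=2: -159; x=3: -162; x=4: -166; x=5: -171; x=6: -188; x=7: -218; x=8: -276.
Profit is highest at x = 0. Equivalently, the lowest AVC in the table is 79/5 ≈ £15.80 at x = 5, and P = £6 falls below it — price never covers variable cost, so the firm shuts down and loses only its fixed cost.

x = 0 (shut down); profit = -£122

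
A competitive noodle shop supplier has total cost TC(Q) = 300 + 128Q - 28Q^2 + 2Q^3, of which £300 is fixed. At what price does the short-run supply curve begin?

£30 per unit

The shutdown price is the minimum of AVC. VC = 128Q - 28Q^2 + 2Q^3, so AVC = 128 - 28Q + 2Q^2.
At the minimum of AVC, MC = AVC. MC = 128 - 56Q + 6Q^2; setting MC = AVC gives 4Q^2 - 28Q = 0, so Q = 7. min AVC = 30.
The firm shuts down for any P below £30.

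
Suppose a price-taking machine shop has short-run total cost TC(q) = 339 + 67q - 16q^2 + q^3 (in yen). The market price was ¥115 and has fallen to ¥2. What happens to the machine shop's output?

AVC = 67 - 16q + q^2, minimized at q = 8 where min AVC = ¥3. MC = 67 - 32q + 3q^2.
With P = ¥115 above the shutdown price, P = MC gives q = 12.
At P = ¥2 < min AVC = ¥3, price no longer covers variable cost at any output, so the firm shuts down: q = 0.

Output falls from 12 to 0 (the firm shuts down)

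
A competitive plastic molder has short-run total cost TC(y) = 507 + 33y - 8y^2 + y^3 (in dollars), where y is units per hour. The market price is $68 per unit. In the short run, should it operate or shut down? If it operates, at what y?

Produce at y = 7

Variable cost is VC = 33y - 8y^2 + y^3, so AVC = VC/y = 33 - 8y + y^2 and MC = dTC/dy = 33 - 16y + 3y^2.
AVC is minimized where dAVC/dy = -8 + 2y = 0, at y = 4; min AVC = 33 - 8·4 + 4^2 = $17.
Because $68 ≥ $17, revenue can cover variable cost; the firm operates.
Set P = MC: 68 = 33 - 16y + 3y^2 → -35 - 16y + 3y^2 = 0. The roots are y = -5/3 and y = 7; the profit-maximizing output is on the rising part of MC, so y* = 7.
Check: AVC at y = 7 is $26 ≤ P, so revenue covers variable cost.
Profit = P·y − TC = 68·7 − 689 = -$213, a loss, but smaller than the $507 fixed cost the firm would lose by shutting down.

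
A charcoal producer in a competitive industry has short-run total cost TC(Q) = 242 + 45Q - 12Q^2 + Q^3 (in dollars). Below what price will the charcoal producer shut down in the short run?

$9 per unit

The shutdown price is the minimum of AVC. VC = 45Q - 12Q^2 + Q^3, so AVC = 45 - 12Q + Q^2.
At the minimum of AVC, MC = AVC. MC = 45 - 24Q + 3Q^2; setting MC = AVC gives 2Q^2 - 12Q = 0, so Q = 6. min AVC = 9.
For P < $9 the firm produces nothing.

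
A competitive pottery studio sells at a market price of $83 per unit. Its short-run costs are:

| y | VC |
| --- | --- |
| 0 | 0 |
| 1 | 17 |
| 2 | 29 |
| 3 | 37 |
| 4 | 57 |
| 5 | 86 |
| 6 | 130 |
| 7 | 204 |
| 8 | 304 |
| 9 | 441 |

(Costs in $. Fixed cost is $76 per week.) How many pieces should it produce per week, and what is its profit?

y = 7; profit = $301

Tabulate TR − TC: y=0: -76; y=1: -10; y=2: 61; y=3: 136; y=4: 199; y=5: 253; y=6: 292; y=7: 301; y=8: 284; y=9: 230.
Profit is maximized at y = 7. AVC there is 204/7 = $29.14 ≤ P, so producing beats shutting down (which would give -$76).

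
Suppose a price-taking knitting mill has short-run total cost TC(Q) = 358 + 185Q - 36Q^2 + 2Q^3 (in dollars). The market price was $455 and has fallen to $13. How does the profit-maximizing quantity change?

MC = 185 - 72Q + 6Q^2; the shutdown threshold is min AVC = $23 (at Q = 9).
At P = $455 ≥ min AVC, set P = MC on the rising branch: Q = 15.
At P = $13 < min AVC = $23, price no longer covers variable cost at any output, so the firm shuts down: Q = 0.

Output falls from 15 to 0 (the firm shuts down)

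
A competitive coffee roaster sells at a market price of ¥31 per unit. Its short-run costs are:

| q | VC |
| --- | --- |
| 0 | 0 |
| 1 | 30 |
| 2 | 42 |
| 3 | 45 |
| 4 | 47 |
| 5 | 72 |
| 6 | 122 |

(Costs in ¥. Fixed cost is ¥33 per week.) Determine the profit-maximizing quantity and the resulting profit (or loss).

q = 5; profit = ¥50

Tabulate TR − TC: q=0: -33; q=1: -32; q=2: -13; q=3: 15; q=4: 44; q=5: 50; q=6: 31.
Profit is maximized at q = 5. AVC there is 72/5 = ¥14.40 ≤ P, so producing beats shutting down (which would give -¥33).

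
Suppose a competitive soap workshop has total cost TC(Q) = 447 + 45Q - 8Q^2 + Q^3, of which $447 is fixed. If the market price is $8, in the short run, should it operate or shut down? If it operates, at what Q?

Shut down

Strip out fixed cost: VC = 45Q - 8Q^2 + Q^3. Then AVC = 45 - 8Q + Q^2 and MC = 45 - 16Q + 3Q^2.
AVC is minimized where dAVC/dQ = -8 + 2Q = 0, at Q = 4; min AVC = 45 - 8·4 + 4^2 = $29.
With P < min AVC ($8 < $29), every unit sold adds to the loss.
Best response: produce nothing and absorb the $447 fixed cost.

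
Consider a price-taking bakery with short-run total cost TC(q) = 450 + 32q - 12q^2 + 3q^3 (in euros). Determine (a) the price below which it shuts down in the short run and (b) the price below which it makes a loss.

AVC = 32 - 12q + 3q^2; minimized at q = 2, giving min AVC = €20. That is the shutdown price.
ATC = 450/q + 32 - 12q + 3q^2. Setting dATC/dq = −450/q^2 − 12 + 6q = 0 gives q = 5 (since 6·5^3 − 12·5^2 = 450).
min ATC = 450/5 + 32 − 12·5 + 3·5^2 = €137. That is the break-even price.
For €20 ≤ P < €137 the firm produces at a loss; below €20 it shuts down.

Shutdown price = €20; break-even price = €137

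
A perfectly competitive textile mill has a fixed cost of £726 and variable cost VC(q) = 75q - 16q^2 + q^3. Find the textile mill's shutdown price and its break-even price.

Shutdown price = min AVC. AVC = 75 - 16q + q^2, with vertex at q = 8 and minimum £11.
ATC = 726/q + 75 - 16q + q^2. Setting dATC/dq = −726/q^2 − 16 + 2q = 0 gives q = 11 (since 2·11^3 − 16·11^2 = 726).
min ATC = 726/11 + 75 − 16·11 + 11^2 = £86. That is the break-even price.
For £11 ≤ P < £86 the firm produces at a loss; below £11 it shuts down.

Shutdown price = £11; break-even price = £86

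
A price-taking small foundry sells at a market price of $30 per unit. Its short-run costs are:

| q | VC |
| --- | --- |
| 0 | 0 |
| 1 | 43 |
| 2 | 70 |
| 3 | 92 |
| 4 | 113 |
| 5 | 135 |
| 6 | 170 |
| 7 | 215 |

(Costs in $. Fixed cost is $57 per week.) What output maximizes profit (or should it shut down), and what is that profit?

q = 5; profit = -$42

Tabulate TR − TC: q=0: -57; q=1: -70; q=2: -67; q=3: -59; q=4: -50; q=5: -42; q=6: -47; q=7: -62.
Profit is maximized at q = 5. AVC there is 135/5 = $27 ≤ P, so producing beats shutting down (which would give -$57).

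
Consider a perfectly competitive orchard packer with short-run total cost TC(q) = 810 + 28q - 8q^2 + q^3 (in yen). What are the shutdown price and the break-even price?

Shutdown price = ¥12; break-even price = ¥127

Shutdown price = min AVC. AVC = 28 - 8q + q^2, with vertex at q = 4 and minimum ¥12.
ATC = 810/q + 28 - 8q + q^2. Setting dATC/dq = −810/q^2 − 8 + 2q = 0 gives q = 9 (since 2·9^3 − 8·9^2 = 810).
min ATC = 810/9 + 28 − 8·9 + 9^2 = ¥127. That is the break-even price.
Between these two prices the firm operates at a loss; above ¥127 it earns a profit.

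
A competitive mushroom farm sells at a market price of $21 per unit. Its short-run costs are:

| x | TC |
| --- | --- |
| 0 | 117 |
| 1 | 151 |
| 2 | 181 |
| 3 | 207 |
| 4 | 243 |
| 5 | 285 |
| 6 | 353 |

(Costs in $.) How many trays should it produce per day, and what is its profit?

x = 0 (shut down); profit = -$117

Tabulate TR − TC: x=0: -117; x=1: -130; x=2: -139; x=3: -144; x=4: -159; x=5: -180; x=6: -227.
Profit is highest at x = 0. Equivalently, the lowest AVC in the table is 90/3 ≈ $30 at x = 3, and P = $21 falls below it — price never covers variable cost, so the firm shuts down and loses only its fixed cost.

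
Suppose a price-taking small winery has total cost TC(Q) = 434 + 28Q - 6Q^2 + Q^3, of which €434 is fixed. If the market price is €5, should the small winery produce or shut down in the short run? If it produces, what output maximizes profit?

Shut down

Strip out fixed cost: VC = 28Q - 6Q^2 + Q^3. Then AVC = 28 - 6Q + Q^2 and MC = 28 - 12Q + 3Q^2.
AVC hits its minimum where MC = AVC, at Q = 3, giving min AVC = 28 - 6·3 + 3^2 = €19.
P = €5 lies below min AVC = €19; no output level covers variable cost.
The firm minimizes its loss by shutting down and losing only its fixed cost of €434.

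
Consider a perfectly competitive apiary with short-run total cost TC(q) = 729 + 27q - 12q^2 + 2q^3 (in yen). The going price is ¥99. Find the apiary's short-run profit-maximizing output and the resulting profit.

AVC = 27 - 12q + 2q^2 has its minimum ¥9 at q = 3; price ¥99 clears that bar, so the firm operates.
MC = 27 - 24q + 6q^2. Setting P = MC and taking the root on the rising branch gives q* = 6.
TR = 99·6 = 594. TC = 729 + 162 = 891. Profit = 594 − 891 = -¥297.
By producing, the firm covers all variable cost plus ¥432 of fixed cost; shutting down would lose the full ¥729.

Profit = -¥297 at q = 6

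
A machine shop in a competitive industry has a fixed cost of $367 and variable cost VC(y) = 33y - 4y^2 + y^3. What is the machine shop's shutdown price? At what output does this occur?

$29 per unit, at y = 2

The firm shuts down when price falls below the minimum of average variable cost. AVC = VC/y = 33 - 4y + y^2.
dAVC/dy = -4 + 2y = 0 gives y = 2. min AVC = 33 - 4·2 + 2^2 = 29.
The firm shuts down for any P below $29.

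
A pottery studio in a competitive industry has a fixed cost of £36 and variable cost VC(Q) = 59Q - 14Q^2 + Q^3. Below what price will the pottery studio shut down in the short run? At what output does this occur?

£10 per unit, at Q = 7

The shutdown price is the minimum of AVC. VC = 59Q - 14Q^2 + Q^3, so AVC = 59 - 14Q + Q^2.
dAVC/dQ = -14 + 2Q = 0 gives Q = 7. min AVC = 59 - 14·7 + 7^2 = 10.
The firm shuts down for any P below £10.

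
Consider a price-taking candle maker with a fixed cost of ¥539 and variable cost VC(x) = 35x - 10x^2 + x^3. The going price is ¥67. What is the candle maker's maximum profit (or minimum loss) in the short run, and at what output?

AVC = 35 - 10x + x^2 has its minimum ¥10 at x = 5; price ¥67 clears that bar, so the firm operates.
MC = 35 - 20x + 3x^2. Setting P = MC and taking the root on the rising branch gives x* = 8.
TR = 67·8 = 536. TC = 539 + 152 = 691. Profit = 536 − 691 = -¥155.
Shutting down would mean losing the fixed cost of ¥539, so operating at a loss of ¥155 is better by ¥384.

Profit = -¥155 at x = 8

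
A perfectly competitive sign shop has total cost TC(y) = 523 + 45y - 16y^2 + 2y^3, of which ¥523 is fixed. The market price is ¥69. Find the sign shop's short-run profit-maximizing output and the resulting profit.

AVC = 45 - 16y + 2y^2 has its minimum ¥13 at y = 4; price ¥69 clears that bar, so the firm operates.
MC = 45 - 32y + 6y^2. Setting P = MC and taking the root on the rising branch gives y* = 6.
TR = 69·6 = 414. TC = 523 + 126 = 649. Profit = 414 − 649 = -¥235.
Shutting down would mean losing the fixed cost of ¥523, so operating at a loss of ¥235 is better by ¥288.

Profit = -¥235 at y = 6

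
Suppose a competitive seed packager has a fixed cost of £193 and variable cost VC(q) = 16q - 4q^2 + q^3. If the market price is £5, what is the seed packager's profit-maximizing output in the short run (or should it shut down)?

From TC, MC = TC'(q) = 16 - 8q + 3q^2 and AVC = VC/q = 16 - 4q + q^2.
The AVC parabola has its vertex at q = 4/2 = 2, where AVC = 16 - 4·2 + 2^2 = £12.
With P < min AVC (£5 < £12), every unit sold adds to the loss.
Best response: produce nothing and absorb the £193 fixed cost.

Shut down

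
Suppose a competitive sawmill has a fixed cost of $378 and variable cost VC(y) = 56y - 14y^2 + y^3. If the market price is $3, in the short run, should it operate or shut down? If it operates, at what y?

Strip out fixed cost: VC = 56y - 14y^2 + y^3. Then AVC = 56 - 14y + y^2 and MC = 56 - 28y + 3y^2.
AVC hits its minimum where MC = AVC, at y = 7, giving min AVC = 56 - 14·7 + 7^2 = $7.
P = $3 lies below min AVC = $7; no output level covers variable cost.
Shutting down limits the loss to fixed cost, $378.

Shut down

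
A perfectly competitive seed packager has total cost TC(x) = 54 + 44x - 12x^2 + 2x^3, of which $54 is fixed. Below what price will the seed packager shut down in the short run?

The firm shuts down when price falls below the minimum of average variable cost. AVC = VC/x = 44 - 12x + 2x^2.
dAVC/dx = -12 + 4x = 0 gives x = 3. min AVC = 44 - 12·3 + 2·3^2 = 26.
For P < $26 the firm produces nothing.

$26 per unit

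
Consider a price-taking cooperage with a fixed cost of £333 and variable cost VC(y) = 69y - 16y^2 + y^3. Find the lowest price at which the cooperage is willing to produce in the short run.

£5 per unit

Short-run supply begins at min AVC. From VC = 69y - 16y^2 + y^3, AVC = 69 - 16y + y^2.
At the minimum of AVC, MC = AVC. MC = 69 - 32y + 3y^2; setting MC = AVC gives 2y^2 - 16y = 0, so y = 8. min AVC = 5.
The firm shuts down for any P below £5.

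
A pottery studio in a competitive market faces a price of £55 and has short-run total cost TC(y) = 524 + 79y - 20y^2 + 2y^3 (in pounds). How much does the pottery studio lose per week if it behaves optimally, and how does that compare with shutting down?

AVC = 79 - 20y + 2y^2 has its minimum £29 at y = 5; price £55 clears that bar, so the firm operates.
MC = 79 - 40y + 6y^2. Setting P = MC and taking the root on the rising branch gives y* = 6.
TR = 55·6 = 330. TC = 524 + 186 = 710. Profit = 330 − 710 = -£380.
By producing, the firm covers all variable cost plus £144 of fixed cost; shutting down would lose the full £524.

Profit = -£380 at y = 6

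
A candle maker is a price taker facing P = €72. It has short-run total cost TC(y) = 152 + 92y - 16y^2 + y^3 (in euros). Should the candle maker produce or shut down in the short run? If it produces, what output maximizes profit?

Produce at y = 10

From TC, MC = TC'(y) = 92 - 32y + 3y^2 and AVC = VC/y = 92 - 16y + y^2.
AVC hits its minimum where MC = AVC, at y = 8, giving min AVC = 92 - 16·8 + 8^2 = €28.
P = €72 exceeds min AVC = €28, so the firm stays open.
P = MC gives 20 - 32y + 3y^2 = 0, with roots 2/3 and 10. Take the larger (rising MC): y* = 10.
Check: AVC at y = 10 is €32 ≤ P, so revenue covers variable cost.
Profit = P·y − TC = 72·10 − 472 = €248.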